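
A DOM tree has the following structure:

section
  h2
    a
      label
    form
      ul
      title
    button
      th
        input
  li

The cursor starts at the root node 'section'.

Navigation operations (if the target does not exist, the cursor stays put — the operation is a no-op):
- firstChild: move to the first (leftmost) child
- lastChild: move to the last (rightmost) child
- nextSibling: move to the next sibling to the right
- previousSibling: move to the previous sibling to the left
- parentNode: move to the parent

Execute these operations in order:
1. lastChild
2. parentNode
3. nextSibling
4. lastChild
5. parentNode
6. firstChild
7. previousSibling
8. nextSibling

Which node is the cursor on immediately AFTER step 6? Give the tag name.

Answer: h2

Derivation:
After 1 (lastChild): li
After 2 (parentNode): section
After 3 (nextSibling): section (no-op, stayed)
After 4 (lastChild): li
After 5 (parentNode): section
After 6 (firstChild): h2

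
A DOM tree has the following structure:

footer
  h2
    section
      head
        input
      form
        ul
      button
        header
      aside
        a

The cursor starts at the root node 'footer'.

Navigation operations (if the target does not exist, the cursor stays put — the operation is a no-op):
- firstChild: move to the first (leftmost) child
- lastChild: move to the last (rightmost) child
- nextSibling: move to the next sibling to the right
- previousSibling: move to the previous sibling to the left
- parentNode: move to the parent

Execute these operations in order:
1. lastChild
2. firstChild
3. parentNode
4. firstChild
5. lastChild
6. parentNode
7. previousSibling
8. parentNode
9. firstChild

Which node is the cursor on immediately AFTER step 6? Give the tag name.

After 1 (lastChild): h2
After 2 (firstChild): section
After 3 (parentNode): h2
After 4 (firstChild): section
After 5 (lastChild): aside
After 6 (parentNode): section

Answer: section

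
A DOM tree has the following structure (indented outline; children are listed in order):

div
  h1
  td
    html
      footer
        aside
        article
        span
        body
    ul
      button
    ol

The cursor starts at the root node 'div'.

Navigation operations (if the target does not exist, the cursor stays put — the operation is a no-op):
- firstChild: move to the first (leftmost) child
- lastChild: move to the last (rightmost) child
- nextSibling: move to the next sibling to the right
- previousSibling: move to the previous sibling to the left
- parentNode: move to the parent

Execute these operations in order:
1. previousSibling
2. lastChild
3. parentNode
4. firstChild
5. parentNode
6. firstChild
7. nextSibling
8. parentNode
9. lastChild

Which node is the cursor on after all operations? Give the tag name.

Answer: td

Derivation:
After 1 (previousSibling): div (no-op, stayed)
After 2 (lastChild): td
After 3 (parentNode): div
After 4 (firstChild): h1
After 5 (parentNode): div
After 6 (firstChild): h1
After 7 (nextSibling): td
After 8 (parentNode): div
After 9 (lastChild): td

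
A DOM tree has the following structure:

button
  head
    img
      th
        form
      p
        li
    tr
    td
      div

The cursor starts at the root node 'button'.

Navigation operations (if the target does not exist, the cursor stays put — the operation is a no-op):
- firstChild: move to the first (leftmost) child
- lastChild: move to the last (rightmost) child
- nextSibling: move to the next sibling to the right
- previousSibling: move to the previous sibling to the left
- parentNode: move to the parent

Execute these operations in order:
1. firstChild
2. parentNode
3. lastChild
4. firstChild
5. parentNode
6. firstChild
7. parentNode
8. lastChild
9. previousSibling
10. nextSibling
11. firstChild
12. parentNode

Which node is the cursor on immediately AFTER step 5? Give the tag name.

After 1 (firstChild): head
After 2 (parentNode): button
After 3 (lastChild): head
After 4 (firstChild): img
After 5 (parentNode): head

Answer: head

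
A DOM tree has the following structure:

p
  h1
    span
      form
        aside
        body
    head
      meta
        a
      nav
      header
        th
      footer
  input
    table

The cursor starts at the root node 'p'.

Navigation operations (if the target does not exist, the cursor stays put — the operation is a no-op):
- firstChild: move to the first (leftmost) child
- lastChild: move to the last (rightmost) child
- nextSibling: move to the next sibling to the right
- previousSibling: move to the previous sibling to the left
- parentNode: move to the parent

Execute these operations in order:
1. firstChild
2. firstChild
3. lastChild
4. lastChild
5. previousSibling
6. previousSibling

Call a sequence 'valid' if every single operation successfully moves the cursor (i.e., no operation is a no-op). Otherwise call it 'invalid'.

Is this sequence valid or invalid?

After 1 (firstChild): h1
After 2 (firstChild): span
After 3 (lastChild): form
After 4 (lastChild): body
After 5 (previousSibling): aside
After 6 (previousSibling): aside (no-op, stayed)

Answer: invalid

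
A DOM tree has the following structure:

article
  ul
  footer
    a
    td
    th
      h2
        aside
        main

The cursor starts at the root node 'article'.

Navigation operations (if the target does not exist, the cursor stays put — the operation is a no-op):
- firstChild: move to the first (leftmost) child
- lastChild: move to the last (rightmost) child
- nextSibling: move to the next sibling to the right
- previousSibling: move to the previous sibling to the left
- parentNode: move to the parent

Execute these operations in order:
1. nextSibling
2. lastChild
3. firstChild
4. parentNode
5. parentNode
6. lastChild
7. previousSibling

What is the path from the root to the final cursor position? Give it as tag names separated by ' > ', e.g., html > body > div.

After 1 (nextSibling): article (no-op, stayed)
After 2 (lastChild): footer
After 3 (firstChild): a
After 4 (parentNode): footer
After 5 (parentNode): article
After 6 (lastChild): footer
After 7 (previousSibling): ul

Answer: article > ul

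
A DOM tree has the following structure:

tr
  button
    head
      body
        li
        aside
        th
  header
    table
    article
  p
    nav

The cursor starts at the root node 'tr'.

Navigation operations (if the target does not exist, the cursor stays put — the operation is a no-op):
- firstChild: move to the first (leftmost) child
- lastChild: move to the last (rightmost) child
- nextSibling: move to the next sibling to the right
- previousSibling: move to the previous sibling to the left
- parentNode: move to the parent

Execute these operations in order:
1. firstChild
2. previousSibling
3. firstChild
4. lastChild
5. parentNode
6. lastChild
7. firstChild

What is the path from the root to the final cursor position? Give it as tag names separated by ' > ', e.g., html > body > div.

Answer: tr > button > head > body > li

Derivation:
After 1 (firstChild): button
After 2 (previousSibling): button (no-op, stayed)
After 3 (firstChild): head
After 4 (lastChild): body
After 5 (parentNode): head
After 6 (lastChild): body
After 7 (firstChild): li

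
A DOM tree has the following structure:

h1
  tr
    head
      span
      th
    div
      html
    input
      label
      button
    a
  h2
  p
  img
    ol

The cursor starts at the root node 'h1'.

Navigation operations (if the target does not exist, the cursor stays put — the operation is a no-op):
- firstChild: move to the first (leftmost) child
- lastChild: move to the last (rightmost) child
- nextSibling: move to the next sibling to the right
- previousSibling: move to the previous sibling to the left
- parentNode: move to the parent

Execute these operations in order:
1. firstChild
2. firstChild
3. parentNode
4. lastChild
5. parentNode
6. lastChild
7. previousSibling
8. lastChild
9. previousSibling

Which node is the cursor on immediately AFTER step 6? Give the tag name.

Answer: a

Derivation:
After 1 (firstChild): tr
After 2 (firstChild): head
After 3 (parentNode): tr
After 4 (lastChild): a
After 5 (parentNode): tr
After 6 (lastChild): a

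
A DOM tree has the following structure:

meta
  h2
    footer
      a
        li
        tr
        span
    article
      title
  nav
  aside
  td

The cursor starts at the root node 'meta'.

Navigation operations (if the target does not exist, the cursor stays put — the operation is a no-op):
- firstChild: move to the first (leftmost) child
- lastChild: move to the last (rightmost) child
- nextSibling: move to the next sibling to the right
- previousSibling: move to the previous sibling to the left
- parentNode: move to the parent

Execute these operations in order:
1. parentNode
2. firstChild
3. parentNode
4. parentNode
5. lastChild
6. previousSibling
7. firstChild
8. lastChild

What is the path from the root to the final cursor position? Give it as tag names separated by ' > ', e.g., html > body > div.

After 1 (parentNode): meta (no-op, stayed)
After 2 (firstChild): h2
After 3 (parentNode): meta
After 4 (parentNode): meta (no-op, stayed)
After 5 (lastChild): td
After 6 (previousSibling): aside
After 7 (firstChild): aside (no-op, stayed)
After 8 (lastChild): aside (no-op, stayed)

Answer: meta > aside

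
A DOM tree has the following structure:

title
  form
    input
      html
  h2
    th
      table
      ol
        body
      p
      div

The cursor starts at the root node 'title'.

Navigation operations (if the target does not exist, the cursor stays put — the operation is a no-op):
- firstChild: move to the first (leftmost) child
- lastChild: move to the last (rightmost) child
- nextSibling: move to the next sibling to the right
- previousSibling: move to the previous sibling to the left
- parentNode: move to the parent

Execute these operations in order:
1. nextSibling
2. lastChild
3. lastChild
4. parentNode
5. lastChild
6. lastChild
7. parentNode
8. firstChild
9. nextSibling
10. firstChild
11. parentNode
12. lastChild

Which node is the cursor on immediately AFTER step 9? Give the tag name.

Answer: ol

Derivation:
After 1 (nextSibling): title (no-op, stayed)
After 2 (lastChild): h2
After 3 (lastChild): th
After 4 (parentNode): h2
After 5 (lastChild): th
After 6 (lastChild): div
After 7 (parentNode): th
After 8 (firstChild): table
After 9 (nextSibling): ol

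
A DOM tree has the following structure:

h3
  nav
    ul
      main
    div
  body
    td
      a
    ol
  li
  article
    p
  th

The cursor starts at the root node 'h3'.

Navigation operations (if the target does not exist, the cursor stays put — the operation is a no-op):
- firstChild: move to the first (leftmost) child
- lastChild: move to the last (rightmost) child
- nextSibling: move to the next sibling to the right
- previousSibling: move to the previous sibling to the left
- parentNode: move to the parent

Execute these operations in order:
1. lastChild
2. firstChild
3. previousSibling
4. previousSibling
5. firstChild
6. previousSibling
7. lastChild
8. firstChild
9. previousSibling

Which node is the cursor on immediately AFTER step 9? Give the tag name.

After 1 (lastChild): th
After 2 (firstChild): th (no-op, stayed)
After 3 (previousSibling): article
After 4 (previousSibling): li
After 5 (firstChild): li (no-op, stayed)
After 6 (previousSibling): body
After 7 (lastChild): ol
After 8 (firstChild): ol (no-op, stayed)
After 9 (previousSibling): td

Answer: td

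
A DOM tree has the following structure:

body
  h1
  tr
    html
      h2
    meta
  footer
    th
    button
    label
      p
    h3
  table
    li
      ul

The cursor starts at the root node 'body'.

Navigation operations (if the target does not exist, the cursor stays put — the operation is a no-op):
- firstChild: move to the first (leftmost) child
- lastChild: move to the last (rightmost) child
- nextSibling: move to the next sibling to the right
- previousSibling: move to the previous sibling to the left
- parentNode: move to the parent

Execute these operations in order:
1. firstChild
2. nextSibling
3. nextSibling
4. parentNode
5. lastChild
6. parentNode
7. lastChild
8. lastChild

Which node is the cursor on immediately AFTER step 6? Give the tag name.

Answer: body

Derivation:
After 1 (firstChild): h1
After 2 (nextSibling): tr
After 3 (nextSibling): footer
After 4 (parentNode): body
After 5 (lastChild): table
After 6 (parentNode): body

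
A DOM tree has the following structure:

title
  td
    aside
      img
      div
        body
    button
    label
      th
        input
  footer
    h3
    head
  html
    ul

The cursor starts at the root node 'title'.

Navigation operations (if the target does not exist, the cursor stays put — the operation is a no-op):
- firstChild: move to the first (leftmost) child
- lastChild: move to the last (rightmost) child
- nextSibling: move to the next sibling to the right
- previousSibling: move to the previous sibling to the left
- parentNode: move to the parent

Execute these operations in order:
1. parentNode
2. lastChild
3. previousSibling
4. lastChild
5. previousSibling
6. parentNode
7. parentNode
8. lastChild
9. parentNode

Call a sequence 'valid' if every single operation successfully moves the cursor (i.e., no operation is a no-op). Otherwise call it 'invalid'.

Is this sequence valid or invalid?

After 1 (parentNode): title (no-op, stayed)
After 2 (lastChild): html
After 3 (previousSibling): footer
After 4 (lastChild): head
After 5 (previousSibling): h3
After 6 (parentNode): footer
After 7 (parentNode): title
After 8 (lastChild): html
After 9 (parentNode): title

Answer: invalid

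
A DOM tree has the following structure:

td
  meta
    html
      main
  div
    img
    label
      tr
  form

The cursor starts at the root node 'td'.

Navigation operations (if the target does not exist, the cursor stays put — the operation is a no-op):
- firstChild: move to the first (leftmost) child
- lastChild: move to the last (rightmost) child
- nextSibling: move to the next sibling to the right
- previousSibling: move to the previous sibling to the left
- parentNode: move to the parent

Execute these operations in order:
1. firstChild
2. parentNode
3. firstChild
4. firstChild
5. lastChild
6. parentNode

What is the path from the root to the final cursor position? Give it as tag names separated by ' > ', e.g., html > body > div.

After 1 (firstChild): meta
After 2 (parentNode): td
After 3 (firstChild): meta
After 4 (firstChild): html
After 5 (lastChild): main
After 6 (parentNode): html

Answer: td > meta > html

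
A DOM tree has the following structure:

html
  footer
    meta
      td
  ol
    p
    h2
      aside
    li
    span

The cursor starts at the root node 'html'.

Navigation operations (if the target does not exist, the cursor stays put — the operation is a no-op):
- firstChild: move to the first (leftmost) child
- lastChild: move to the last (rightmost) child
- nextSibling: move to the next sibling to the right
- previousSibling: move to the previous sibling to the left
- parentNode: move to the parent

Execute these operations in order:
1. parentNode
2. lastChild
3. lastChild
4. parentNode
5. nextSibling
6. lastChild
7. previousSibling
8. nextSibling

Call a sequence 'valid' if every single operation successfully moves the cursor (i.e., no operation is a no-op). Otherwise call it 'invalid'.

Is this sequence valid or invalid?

Answer: invalid

Derivation:
After 1 (parentNode): html (no-op, stayed)
After 2 (lastChild): ol
After 3 (lastChild): span
After 4 (parentNode): ol
After 5 (nextSibling): ol (no-op, stayed)
After 6 (lastChild): span
After 7 (previousSibling): li
After 8 (nextSibling): span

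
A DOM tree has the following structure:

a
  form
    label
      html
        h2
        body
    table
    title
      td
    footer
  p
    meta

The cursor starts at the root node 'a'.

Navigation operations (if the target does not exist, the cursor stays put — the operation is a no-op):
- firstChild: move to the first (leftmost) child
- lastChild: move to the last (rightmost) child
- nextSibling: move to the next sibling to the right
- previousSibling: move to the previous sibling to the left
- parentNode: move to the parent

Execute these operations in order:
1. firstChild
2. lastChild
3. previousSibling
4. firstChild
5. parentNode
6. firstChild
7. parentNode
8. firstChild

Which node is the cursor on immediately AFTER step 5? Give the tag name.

Answer: title

Derivation:
After 1 (firstChild): form
After 2 (lastChild): footer
After 3 (previousSibling): title
After 4 (firstChild): td
After 5 (parentNode): title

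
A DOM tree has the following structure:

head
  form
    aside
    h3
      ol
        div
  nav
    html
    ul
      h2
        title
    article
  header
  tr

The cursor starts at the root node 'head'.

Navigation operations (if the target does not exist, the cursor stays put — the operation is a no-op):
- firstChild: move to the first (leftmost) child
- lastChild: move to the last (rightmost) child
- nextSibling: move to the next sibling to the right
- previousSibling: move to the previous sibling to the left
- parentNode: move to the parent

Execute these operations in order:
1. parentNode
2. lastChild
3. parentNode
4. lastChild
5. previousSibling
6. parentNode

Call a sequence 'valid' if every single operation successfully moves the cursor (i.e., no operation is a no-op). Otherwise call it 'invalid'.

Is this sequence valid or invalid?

Answer: invalid

Derivation:
After 1 (parentNode): head (no-op, stayed)
After 2 (lastChild): tr
After 3 (parentNode): head
After 4 (lastChild): tr
After 5 (previousSibling): header
After 6 (parentNode): head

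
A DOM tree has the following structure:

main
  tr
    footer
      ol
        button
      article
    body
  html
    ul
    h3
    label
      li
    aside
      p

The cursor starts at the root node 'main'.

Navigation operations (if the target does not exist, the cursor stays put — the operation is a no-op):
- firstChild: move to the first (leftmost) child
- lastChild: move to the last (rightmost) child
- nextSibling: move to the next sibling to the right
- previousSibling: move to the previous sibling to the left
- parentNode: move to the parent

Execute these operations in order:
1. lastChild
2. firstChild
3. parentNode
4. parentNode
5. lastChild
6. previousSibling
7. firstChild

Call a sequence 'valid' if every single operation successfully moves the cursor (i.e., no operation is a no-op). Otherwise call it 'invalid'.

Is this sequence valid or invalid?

Answer: valid

Derivation:
After 1 (lastChild): html
After 2 (firstChild): ul
After 3 (parentNode): html
After 4 (parentNode): main
After 5 (lastChild): html
After 6 (previousSibling): tr
After 7 (firstChild): footer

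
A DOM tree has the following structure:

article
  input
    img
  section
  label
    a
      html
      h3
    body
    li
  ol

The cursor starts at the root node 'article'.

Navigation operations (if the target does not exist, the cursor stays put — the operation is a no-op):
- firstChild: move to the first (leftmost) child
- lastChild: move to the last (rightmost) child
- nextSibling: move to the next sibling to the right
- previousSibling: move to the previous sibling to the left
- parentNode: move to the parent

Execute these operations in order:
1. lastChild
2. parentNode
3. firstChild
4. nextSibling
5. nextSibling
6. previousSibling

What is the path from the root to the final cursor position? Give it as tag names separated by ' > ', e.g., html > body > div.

After 1 (lastChild): ol
After 2 (parentNode): article
After 3 (firstChild): input
After 4 (nextSibling): section
After 5 (nextSibling): label
After 6 (previousSibling): section

Answer: article > section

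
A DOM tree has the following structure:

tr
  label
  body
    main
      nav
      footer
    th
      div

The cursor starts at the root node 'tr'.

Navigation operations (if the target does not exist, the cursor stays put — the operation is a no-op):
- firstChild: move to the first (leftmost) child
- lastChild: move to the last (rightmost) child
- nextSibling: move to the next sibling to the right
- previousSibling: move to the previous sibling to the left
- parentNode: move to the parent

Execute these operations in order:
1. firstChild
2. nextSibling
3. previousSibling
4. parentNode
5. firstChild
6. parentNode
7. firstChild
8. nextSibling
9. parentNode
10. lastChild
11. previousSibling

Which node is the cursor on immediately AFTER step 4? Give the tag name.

After 1 (firstChild): label
After 2 (nextSibling): body
After 3 (previousSibling): label
After 4 (parentNode): tr

Answer: tr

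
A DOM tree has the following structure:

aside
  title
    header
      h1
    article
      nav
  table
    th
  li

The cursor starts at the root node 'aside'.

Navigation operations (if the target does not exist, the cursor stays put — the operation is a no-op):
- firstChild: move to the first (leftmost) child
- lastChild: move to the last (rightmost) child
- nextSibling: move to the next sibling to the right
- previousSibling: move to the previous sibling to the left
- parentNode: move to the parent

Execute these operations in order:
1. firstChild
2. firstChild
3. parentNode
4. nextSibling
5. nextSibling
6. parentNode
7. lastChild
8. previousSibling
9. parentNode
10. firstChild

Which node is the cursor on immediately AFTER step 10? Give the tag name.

After 1 (firstChild): title
After 2 (firstChild): header
After 3 (parentNode): title
After 4 (nextSibling): table
After 5 (nextSibling): li
After 6 (parentNode): aside
After 7 (lastChild): li
After 8 (previousSibling): table
After 9 (parentNode): aside
After 10 (firstChild): title

Answer: title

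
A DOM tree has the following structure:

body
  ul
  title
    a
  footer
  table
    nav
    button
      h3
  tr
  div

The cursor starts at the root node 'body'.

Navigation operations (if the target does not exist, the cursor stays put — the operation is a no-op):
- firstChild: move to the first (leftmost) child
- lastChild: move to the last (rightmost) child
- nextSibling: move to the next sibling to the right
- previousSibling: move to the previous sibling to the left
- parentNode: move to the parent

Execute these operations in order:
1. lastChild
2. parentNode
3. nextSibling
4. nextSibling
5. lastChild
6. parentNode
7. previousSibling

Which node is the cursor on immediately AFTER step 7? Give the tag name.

Answer: body

Derivation:
After 1 (lastChild): div
After 2 (parentNode): body
After 3 (nextSibling): body (no-op, stayed)
After 4 (nextSibling): body (no-op, stayed)
After 5 (lastChild): div
After 6 (parentNode): body
After 7 (previousSibling): body (no-op, stayed)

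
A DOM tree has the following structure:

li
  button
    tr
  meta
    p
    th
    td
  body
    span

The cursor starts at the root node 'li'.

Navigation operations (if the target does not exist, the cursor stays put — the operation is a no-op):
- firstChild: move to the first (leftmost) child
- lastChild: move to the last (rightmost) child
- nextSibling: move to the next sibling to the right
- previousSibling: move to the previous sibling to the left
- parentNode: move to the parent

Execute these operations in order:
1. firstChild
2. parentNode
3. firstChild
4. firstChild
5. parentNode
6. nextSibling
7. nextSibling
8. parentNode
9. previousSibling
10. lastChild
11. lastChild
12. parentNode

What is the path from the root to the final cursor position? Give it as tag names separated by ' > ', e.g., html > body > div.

Answer: li > body

Derivation:
After 1 (firstChild): button
After 2 (parentNode): li
After 3 (firstChild): button
After 4 (firstChild): tr
After 5 (parentNode): button
After 6 (nextSibling): meta
After 7 (nextSibling): body
After 8 (parentNode): li
After 9 (previousSibling): li (no-op, stayed)
After 10 (lastChild): body
After 11 (lastChild): span
After 12 (parentNode): body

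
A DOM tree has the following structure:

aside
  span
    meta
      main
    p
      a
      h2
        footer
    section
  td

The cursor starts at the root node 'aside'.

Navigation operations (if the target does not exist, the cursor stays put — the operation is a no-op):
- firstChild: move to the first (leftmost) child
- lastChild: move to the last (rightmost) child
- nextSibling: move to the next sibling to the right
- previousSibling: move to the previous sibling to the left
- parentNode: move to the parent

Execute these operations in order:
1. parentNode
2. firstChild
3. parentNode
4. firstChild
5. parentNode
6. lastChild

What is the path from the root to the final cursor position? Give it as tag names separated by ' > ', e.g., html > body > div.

After 1 (parentNode): aside (no-op, stayed)
After 2 (firstChild): span
After 3 (parentNode): aside
After 4 (firstChild): span
After 5 (parentNode): aside
After 6 (lastChild): td

Answer: aside > td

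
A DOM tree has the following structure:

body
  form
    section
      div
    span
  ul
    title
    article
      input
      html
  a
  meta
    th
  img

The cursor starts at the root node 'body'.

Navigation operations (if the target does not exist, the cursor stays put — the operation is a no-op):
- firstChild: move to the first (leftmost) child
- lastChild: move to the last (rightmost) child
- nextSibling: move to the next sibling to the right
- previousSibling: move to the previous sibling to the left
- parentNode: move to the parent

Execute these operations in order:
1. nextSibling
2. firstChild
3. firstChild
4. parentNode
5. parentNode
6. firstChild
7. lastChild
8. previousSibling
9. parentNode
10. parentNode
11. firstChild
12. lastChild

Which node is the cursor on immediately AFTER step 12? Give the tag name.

Answer: span

Derivation:
After 1 (nextSibling): body (no-op, stayed)
After 2 (firstChild): form
After 3 (firstChild): section
After 4 (parentNode): form
After 5 (parentNode): body
After 6 (firstChild): form
After 7 (lastChild): span
After 8 (previousSibling): section
After 9 (parentNode): form
After 10 (parentNode): body
After 11 (firstChild): form
After 12 (lastChild): span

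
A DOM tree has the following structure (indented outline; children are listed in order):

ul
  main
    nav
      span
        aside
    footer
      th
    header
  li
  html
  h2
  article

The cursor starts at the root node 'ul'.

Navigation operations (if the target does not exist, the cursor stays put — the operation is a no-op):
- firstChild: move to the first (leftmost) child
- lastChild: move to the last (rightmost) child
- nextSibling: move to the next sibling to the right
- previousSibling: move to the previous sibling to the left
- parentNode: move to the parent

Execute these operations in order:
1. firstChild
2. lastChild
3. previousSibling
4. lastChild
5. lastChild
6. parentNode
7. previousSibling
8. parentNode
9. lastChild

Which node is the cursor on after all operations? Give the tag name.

After 1 (firstChild): main
After 2 (lastChild): header
After 3 (previousSibling): footer
After 4 (lastChild): th
After 5 (lastChild): th (no-op, stayed)
After 6 (parentNode): footer
After 7 (previousSibling): nav
After 8 (parentNode): main
After 9 (lastChild): header

Answer: header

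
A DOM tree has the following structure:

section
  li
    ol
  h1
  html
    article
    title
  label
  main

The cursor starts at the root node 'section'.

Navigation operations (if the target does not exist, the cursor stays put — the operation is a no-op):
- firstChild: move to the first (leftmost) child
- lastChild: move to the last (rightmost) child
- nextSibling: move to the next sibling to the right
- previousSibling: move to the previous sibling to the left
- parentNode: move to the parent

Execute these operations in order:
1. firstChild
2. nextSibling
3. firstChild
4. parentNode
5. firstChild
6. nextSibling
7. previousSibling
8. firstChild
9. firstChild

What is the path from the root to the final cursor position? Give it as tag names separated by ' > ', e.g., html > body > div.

After 1 (firstChild): li
After 2 (nextSibling): h1
After 3 (firstChild): h1 (no-op, stayed)
After 4 (parentNode): section
After 5 (firstChild): li
After 6 (nextSibling): h1
After 7 (previousSibling): li
After 8 (firstChild): ol
After 9 (firstChild): ol (no-op, stayed)

Answer: section > li > ol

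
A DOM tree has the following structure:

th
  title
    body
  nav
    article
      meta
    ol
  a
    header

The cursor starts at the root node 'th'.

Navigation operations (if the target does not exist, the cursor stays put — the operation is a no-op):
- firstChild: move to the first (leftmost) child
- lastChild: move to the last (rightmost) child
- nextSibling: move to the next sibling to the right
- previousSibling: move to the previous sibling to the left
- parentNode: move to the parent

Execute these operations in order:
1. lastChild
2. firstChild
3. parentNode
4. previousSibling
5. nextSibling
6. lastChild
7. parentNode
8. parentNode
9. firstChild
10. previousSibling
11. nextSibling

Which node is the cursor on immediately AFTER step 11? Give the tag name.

After 1 (lastChild): a
After 2 (firstChild): header
After 3 (parentNode): a
After 4 (previousSibling): nav
After 5 (nextSibling): a
After 6 (lastChild): header
After 7 (parentNode): a
After 8 (parentNode): th
After 9 (firstChild): title
After 10 (previousSibling): title (no-op, stayed)
After 11 (nextSibling): nav

Answer: nav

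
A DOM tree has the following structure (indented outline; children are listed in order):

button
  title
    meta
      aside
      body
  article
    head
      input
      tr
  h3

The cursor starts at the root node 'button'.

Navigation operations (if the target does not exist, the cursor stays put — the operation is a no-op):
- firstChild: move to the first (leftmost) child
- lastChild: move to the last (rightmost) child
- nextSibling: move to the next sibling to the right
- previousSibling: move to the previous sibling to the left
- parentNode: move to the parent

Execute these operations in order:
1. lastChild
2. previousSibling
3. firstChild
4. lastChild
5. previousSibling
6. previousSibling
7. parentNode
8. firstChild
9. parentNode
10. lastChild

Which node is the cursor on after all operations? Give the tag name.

Answer: tr

Derivation:
After 1 (lastChild): h3
After 2 (previousSibling): article
After 3 (firstChild): head
After 4 (lastChild): tr
After 5 (previousSibling): input
After 6 (previousSibling): input (no-op, stayed)
After 7 (parentNode): head
After 8 (firstChild): input
After 9 (parentNode): head
After 10 (lastChild): tr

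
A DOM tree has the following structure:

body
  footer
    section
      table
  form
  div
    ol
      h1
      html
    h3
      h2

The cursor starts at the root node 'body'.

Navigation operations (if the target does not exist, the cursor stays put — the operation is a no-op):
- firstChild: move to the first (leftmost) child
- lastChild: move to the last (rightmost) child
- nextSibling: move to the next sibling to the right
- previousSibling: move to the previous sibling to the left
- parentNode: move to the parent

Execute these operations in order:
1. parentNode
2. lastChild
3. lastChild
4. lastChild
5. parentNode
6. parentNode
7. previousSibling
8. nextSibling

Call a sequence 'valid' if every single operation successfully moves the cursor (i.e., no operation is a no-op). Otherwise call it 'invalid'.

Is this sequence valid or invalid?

After 1 (parentNode): body (no-op, stayed)
After 2 (lastChild): div
After 3 (lastChild): h3
After 4 (lastChild): h2
After 5 (parentNode): h3
After 6 (parentNode): div
After 7 (previousSibling): form
After 8 (nextSibling): div

Answer: invalid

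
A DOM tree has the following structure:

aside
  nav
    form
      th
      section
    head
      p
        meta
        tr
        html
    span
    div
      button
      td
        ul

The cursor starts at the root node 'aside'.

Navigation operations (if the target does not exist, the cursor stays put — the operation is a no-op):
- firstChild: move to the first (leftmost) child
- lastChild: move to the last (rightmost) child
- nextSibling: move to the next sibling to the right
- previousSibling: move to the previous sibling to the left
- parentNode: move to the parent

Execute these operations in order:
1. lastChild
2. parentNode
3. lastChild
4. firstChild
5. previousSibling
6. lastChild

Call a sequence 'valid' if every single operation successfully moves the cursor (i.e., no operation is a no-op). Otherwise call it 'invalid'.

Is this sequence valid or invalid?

Answer: invalid

Derivation:
After 1 (lastChild): nav
After 2 (parentNode): aside
After 3 (lastChild): nav
After 4 (firstChild): form
After 5 (previousSibling): form (no-op, stayed)
After 6 (lastChild): section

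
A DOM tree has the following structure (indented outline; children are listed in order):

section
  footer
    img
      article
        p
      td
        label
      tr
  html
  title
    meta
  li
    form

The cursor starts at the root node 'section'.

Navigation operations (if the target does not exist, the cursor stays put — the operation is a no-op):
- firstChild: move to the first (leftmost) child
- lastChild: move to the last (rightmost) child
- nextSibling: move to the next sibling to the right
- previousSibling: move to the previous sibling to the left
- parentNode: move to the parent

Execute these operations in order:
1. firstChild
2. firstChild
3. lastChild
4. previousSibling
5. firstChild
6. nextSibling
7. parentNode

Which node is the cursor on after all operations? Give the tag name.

After 1 (firstChild): footer
After 2 (firstChild): img
After 3 (lastChild): tr
After 4 (previousSibling): td
After 5 (firstChild): label
After 6 (nextSibling): label (no-op, stayed)
After 7 (parentNode): td

Answer: td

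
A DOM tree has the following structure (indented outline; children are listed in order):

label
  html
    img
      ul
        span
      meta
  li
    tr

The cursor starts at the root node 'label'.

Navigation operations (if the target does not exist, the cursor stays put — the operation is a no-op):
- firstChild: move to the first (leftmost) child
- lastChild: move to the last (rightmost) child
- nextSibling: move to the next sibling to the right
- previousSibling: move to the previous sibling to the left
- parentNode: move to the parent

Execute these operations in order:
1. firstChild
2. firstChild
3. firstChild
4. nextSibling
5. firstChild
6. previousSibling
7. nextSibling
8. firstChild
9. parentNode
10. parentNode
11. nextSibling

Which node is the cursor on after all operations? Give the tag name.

Answer: li

Derivation:
After 1 (firstChild): html
After 2 (firstChild): img
After 3 (firstChild): ul
After 4 (nextSibling): meta
After 5 (firstChild): meta (no-op, stayed)
After 6 (previousSibling): ul
After 7 (nextSibling): meta
After 8 (firstChild): meta (no-op, stayed)
After 9 (parentNode): img
After 10 (parentNode): html
After 11 (nextSibling): li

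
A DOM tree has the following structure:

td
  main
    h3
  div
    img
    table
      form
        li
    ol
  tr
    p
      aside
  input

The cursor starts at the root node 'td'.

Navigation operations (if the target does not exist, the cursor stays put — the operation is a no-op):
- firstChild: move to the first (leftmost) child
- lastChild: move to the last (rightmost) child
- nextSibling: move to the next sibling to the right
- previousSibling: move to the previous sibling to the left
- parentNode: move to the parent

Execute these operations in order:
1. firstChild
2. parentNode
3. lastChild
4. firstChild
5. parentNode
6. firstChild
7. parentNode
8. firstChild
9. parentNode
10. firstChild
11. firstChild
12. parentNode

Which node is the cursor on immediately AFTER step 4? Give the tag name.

After 1 (firstChild): main
After 2 (parentNode): td
After 3 (lastChild): input
After 4 (firstChild): input (no-op, stayed)

Answer: input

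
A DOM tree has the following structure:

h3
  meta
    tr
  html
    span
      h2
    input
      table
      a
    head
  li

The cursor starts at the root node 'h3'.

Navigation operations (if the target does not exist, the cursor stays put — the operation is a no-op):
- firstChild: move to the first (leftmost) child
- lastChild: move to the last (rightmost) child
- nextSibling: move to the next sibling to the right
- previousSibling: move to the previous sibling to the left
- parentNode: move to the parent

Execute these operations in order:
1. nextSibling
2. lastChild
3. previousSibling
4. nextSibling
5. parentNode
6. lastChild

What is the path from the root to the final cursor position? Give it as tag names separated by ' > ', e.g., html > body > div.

Answer: h3 > li

Derivation:
After 1 (nextSibling): h3 (no-op, stayed)
After 2 (lastChild): li
After 3 (previousSibling): html
After 4 (nextSibling): li
After 5 (parentNode): h3
After 6 (lastChild): li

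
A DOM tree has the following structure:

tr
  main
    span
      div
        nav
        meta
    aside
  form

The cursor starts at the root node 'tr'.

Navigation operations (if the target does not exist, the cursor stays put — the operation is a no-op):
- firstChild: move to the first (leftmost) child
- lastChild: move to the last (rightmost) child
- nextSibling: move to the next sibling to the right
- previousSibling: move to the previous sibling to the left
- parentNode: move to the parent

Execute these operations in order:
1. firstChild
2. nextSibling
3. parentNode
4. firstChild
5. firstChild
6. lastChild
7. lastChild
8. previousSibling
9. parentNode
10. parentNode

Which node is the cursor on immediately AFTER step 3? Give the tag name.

Answer: tr

Derivation:
After 1 (firstChild): main
After 2 (nextSibling): form
After 3 (parentNode): tr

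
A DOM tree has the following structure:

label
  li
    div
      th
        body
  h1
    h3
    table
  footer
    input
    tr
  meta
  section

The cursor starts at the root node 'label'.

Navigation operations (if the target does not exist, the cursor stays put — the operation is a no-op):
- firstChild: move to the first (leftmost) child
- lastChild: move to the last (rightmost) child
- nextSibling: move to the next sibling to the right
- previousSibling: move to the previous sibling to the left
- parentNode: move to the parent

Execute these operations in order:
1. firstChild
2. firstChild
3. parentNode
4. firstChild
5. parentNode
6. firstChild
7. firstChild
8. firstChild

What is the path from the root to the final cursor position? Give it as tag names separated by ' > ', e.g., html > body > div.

Answer: label > li > div > th > body

Derivation:
After 1 (firstChild): li
After 2 (firstChild): div
After 3 (parentNode): li
After 4 (firstChild): div
After 5 (parentNode): li
After 6 (firstChild): div
After 7 (firstChild): th
After 8 (firstChild): body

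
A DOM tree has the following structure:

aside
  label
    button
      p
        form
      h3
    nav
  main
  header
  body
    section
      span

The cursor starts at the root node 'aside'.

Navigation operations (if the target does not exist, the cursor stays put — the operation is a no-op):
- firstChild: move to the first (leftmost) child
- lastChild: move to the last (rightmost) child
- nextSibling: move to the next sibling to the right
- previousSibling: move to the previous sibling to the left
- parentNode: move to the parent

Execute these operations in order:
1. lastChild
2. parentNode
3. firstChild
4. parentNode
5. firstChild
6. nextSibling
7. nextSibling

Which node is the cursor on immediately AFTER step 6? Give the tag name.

Answer: main

Derivation:
After 1 (lastChild): body
After 2 (parentNode): aside
After 3 (firstChild): label
After 4 (parentNode): aside
After 5 (firstChild): label
After 6 (nextSibling): main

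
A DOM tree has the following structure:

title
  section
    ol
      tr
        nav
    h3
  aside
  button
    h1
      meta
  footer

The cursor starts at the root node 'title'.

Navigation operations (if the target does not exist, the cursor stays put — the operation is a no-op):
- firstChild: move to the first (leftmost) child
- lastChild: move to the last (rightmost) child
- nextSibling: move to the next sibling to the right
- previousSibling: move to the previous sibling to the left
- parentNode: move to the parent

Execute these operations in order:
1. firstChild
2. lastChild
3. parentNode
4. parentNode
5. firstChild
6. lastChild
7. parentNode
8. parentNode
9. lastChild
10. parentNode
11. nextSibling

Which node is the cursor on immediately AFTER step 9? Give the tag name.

After 1 (firstChild): section
After 2 (lastChild): h3
After 3 (parentNode): section
After 4 (parentNode): title
After 5 (firstChild): section
After 6 (lastChild): h3
After 7 (parentNode): section
After 8 (parentNode): title
After 9 (lastChild): footer

Answer: footer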